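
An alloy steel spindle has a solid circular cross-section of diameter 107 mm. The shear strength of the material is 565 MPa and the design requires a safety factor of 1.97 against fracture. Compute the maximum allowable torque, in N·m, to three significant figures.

τ_allow = 565/1.97 = 286.8 MPa.
For a solid shaft T_allow = τ_allow·πd³/16; πd³/16 = π×107³/16 = 240500 mm³.
T_allow = 286.8×240500 = 6.899×10^7 N·mm = 68990 N·m.

T_allow = 69000 N·m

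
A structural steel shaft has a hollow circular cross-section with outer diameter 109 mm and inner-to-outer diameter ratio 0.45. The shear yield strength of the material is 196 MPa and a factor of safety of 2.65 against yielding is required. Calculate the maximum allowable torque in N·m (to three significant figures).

τ_allow = 196/2.65 = 73.96 MPa.
For a hollow shaft T_allow = τ_allow·πd_o³(1−k⁴)/16 with 1−k⁴ = 0.9590, so πd_o³(1−k⁴)/16 = 243900 mm³.
T_allow = 73.96×243900 = 1.804×10^7 N·mm = 18040 N·m.

T_allow = 18000 N·m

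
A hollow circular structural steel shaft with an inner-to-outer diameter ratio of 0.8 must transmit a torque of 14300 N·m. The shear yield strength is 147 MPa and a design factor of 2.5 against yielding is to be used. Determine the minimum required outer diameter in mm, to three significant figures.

d_o = 128 mm

τ_allow = 147/2.5 = 58.80 MPa.
For a hollow shaft τ = 16T/[πd_o³(1−k⁴)] with k = 0.8, so 1−k⁴ = 0.5904.
d_o³ = 16T/[π τ_allow (1−k⁴)] = 16×1.4300×10^7/(π×58.80×0.5904) = 2.098×10^6 mm³.
d_o = 128.0 mm.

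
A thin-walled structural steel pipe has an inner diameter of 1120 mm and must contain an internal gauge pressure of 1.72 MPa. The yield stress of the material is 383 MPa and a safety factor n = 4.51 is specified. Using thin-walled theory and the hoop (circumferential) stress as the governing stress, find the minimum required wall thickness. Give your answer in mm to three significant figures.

σ_allow = 383/4.51 = 84.92 MPa.
Hoop stress σ_h = pD/(2t), so t = pD/(2σ_allow) = 1.72×1120/(2×84.92) = 11.34 mm.

t = 11.3 mm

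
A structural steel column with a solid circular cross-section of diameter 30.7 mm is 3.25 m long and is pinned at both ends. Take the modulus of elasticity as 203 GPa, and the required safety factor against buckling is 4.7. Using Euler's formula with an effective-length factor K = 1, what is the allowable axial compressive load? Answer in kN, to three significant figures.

I = πd⁴/64 = π×30.7⁴/64 = 43600 mm⁴.
Effective length L_e = KL = 1×3.25 m = 3250 mm.
Euler critical load P_cr = π²EI/L_e² = π²×203000×43600/3250² = 8271 N.
P_allow = P_cr/n = 8271/4.7 = 1760 N.

P_allow = 1.76 kN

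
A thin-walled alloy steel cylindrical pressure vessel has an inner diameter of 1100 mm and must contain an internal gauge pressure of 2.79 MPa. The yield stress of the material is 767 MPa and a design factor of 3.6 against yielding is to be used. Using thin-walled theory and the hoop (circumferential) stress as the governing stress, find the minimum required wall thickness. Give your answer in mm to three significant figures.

σ_allow = 767/3.6 = 213.1 MPa.
Hoop stress σ_h = pD/(2t), so t = pD/(2σ_allow) = 2.79×1100/(2×213.1) = 7.202 mm.

t = 7.20 mm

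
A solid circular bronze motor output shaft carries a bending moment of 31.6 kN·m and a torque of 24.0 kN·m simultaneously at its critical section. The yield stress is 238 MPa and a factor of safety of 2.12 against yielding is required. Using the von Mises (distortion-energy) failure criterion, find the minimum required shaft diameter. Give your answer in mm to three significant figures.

σ_allow = σ_y/n = 238/2.12 = 112.3 MPa.
For a solid shaft σ_b = 32M/(πd³) and τ = 16T/(πd³), so the von Mises stress is σ' = (16/πd³)·√(4M²+3T²).
√(4M²+3T²) = √(4×(3.160×10^7)² + 3×(2.400×10^7)²) = 7.565×10^7 N·mm.
d³ = 16×7.565×10^7/(π×112.3) = 3.432×10^6 mm³.
d = 150.8 mm.

d = 151 mm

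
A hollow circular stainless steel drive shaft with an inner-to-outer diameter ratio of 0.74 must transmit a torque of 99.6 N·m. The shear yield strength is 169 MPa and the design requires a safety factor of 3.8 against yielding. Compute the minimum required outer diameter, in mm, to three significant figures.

d_o = 25.4 mm

τ_allow = 169/3.8 = 44.47 MPa.
For a hollow shaft τ = 16T/[πd_o³(1−k⁴)] with k = 0.74, so 1−k⁴ = 0.7001.
d_o³ = 16T/[π τ_allow (1−k⁴)] = 16×99600/(π×44.47×0.7001) = 16290 mm³.
d_o = 25.35 mm.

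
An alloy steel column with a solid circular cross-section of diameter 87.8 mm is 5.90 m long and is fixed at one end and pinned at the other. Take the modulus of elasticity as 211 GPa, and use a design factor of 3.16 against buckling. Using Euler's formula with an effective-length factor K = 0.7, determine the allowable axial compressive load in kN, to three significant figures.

P_allow = 113 kN

I = πd⁴/64 = π×87.8⁴/64 = 2.917×10^6 mm⁴.
Effective length L_e = KL = 0.7×5.90 m = 4130 mm.
Euler critical load P_cr = π²EI/L_e² = π²×211000×2.917×10^6/4130² = 356100 N.
P_allow = P_cr/n = 356100/3.16 = 112700 N.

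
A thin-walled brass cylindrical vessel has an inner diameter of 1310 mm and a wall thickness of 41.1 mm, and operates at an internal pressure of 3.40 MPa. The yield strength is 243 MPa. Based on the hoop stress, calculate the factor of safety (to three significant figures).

n = 4.48

σ_h = pD/(2t) = 3.40×1310/(2×41.1) = 54.18 MPa.
n = 243/54.18 = 4.485.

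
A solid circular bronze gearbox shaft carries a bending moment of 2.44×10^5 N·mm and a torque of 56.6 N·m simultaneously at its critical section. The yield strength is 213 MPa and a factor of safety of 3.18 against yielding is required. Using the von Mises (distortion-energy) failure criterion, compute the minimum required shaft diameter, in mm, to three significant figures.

d = 33.6 mm

σ_allow = σ_y/n = 213/3.18 = 66.98 MPa.
For a solid shaft σ_b = 32M/(πd³) and τ = 16T/(πd³), so the von Mises stress is σ' = (16/πd³)·√(4M²+3T²).
√(4M²+3T²) = √(4×(244000)² + 3×(56600)²) = 497700 N·mm.
d³ = 16×497700/(π×66.98) = 37850 mm³.
d = 33.57 mm.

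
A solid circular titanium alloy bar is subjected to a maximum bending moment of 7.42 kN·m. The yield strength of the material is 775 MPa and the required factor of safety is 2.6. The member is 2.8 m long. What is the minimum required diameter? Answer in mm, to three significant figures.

σ_allow = 775/2.6 = 298.1 MPa.
For a solid circular section σ = 32M/(πd³), so d³ = 32M/(π σ_allow) = 32×7420000/(π×298.1) = 253600 mm³.
d = 63.29 mm.

d = 63.3 mm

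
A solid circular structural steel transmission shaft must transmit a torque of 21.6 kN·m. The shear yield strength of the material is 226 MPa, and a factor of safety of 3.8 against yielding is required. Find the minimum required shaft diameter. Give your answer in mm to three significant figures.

d = 123 mm

Allowable shear stress τ_allow = 226/3.8 = 59.47 MPa.
For a solid shaft τ = 16T/(πd³), so d³ = 16T/(π τ_allow) = 16×2.1600×10^7/(π×59.47) = 1.850×10^6 mm³.
d = (1.850×10^6)^(1/3) = 122.8 mm.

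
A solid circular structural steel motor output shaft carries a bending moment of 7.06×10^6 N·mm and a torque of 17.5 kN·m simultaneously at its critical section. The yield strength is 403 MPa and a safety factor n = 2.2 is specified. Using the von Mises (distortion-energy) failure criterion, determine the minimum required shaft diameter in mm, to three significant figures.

d = 97.6 mm

σ_allow = σ_y/n = 403/2.2 = 183.2 MPa.
For a solid shaft σ_b = 32M/(πd³) and τ = 16T/(πd³), so the von Mises stress is σ' = (16/πd³)·√(4M²+3T²).
√(4M²+3T²) = √(4×(7.060×10^6)² + 3×(1.750×10^7)²) = 3.344×10^7 N·mm.
d³ = 16×3.344×10^7/(π×183.2) = 929700 mm³.
d = 97.60 mm.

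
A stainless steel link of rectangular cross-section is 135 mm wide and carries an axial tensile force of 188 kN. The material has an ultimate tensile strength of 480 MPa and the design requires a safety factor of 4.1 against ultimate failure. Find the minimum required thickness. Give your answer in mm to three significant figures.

σ_allow = 480/4.1 = 117.1 MPa.
Required area A = F/σ_allow = 188000/117.1 = 1606 mm².
t = A/w = 1606/135 = 11.90 mm.

t = 11.9 mm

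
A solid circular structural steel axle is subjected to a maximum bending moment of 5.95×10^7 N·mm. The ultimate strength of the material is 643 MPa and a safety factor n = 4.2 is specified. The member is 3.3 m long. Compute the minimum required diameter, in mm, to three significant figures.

d = 158 mm

σ_allow = 643/4.2 = 153.1 MPa.
For a solid circular section σ = 32M/(πd³), so d³ = 32M/(π σ_allow) = 32×5.9500×10^7/(π×153.1) = 3.959×10^6 mm³.
d = 158.2 mm.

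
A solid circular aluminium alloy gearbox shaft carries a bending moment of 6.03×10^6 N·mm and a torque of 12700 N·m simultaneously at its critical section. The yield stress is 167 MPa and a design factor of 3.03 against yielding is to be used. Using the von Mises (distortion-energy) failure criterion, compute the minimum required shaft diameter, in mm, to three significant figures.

d = 132 mm

σ_allow = σ_y/n = 167/3.03 = 55.12 MPa.
For a solid shaft σ_b = 32M/(πd³) and τ = 16T/(πd³), so the von Mises stress is σ' = (16/πd³)·√(4M²+3T²).
√(4M²+3T²) = √(4×(6.030×10^6)² + 3×(1.270×10^7)²) = 2.509×10^7 N·mm.
d³ = 16×2.509×10^7/(π×55.12) = 2.318×10^6 mm³.
d = 132.3 mm.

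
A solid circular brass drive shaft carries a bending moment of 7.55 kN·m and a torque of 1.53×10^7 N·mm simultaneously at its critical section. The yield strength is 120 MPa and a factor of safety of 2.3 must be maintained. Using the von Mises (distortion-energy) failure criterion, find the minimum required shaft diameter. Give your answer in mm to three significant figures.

σ_allow = σ_y/n = 120/2.3 = 52.17 MPa.
For a solid shaft σ_b = 32M/(πd³) and τ = 16T/(πd³), so the von Mises stress is σ' = (16/πd³)·√(4M²+3T²).
√(4M²+3T²) = √(4×(7.550×10^6)² + 3×(1.530×10^7)²) = 3.050×10^7 N·mm.
d³ = 16×3.050×10^7/(π×52.17) = 2.977×10^6 mm³.
d = 143.9 mm.

d = 144 mm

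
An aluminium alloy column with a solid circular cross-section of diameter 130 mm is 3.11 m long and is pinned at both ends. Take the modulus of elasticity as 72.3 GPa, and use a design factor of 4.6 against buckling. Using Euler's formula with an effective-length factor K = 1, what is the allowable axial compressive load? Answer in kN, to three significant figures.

P_allow = 225 kN

I = πd⁴/64 = π×130⁴/64 = 1.402×10^7 mm⁴.
Effective length L_e = KL = 1×3.11 m = 3110 mm.
Euler critical load P_cr = π²EI/L_e² = π²×72300×1.402×10^7/3110² = 1.034×10^6 N.
P_allow = P_cr/n = 1.034×10^6/4.6 = 224900 N.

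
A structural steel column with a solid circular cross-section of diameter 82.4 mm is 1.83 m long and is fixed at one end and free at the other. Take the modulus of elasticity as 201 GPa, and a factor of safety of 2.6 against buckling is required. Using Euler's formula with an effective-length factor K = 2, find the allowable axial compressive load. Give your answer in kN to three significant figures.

P_allow = 129 kN

I = πd⁴/64 = π×82.4⁴/64 = 2.263×10^6 mm⁴.
Effective length L_e = KL = 2×1.83 m = 3660 mm.
Euler critical load P_cr = π²EI/L_e² = π²×201000×2.263×10^6/3660² = 335100 N.
P_allow = P_cr/n = 335100/2.6 = 128900 N.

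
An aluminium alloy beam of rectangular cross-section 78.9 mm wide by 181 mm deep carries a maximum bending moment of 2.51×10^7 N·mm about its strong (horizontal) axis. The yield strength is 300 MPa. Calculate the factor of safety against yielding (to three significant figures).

Section modulus S = bh²/6 = 78.9×181²/6 = 430800 mm³.
σ = M/S = 2.5100×10^7/430800 = 58.26 MPa.
n = 300/58.26 = 5.149.

n = 5.15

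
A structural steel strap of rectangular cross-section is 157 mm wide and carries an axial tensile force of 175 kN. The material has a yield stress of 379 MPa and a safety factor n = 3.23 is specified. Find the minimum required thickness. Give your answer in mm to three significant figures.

t = 9.50 mm

σ_allow = 379/3.23 = 117.3 MPa.
Required area A = F/σ_allow = 175000/117.3 = 1491 mm².
t = A/w = 1491/157 = 9.500 mm.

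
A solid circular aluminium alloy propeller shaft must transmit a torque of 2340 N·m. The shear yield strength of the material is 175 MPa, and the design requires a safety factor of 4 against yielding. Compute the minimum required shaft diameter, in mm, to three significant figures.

Allowable shear stress τ_allow = 175/4 = 43.75 MPa.
For a solid shaft τ = 16T/(πd³), so d³ = 16T/(π τ_allow) = 16×2340000/(π×43.75) = 272400 mm³.
d = (272400)^(1/3) = 64.82 mm.

d = 64.8 mm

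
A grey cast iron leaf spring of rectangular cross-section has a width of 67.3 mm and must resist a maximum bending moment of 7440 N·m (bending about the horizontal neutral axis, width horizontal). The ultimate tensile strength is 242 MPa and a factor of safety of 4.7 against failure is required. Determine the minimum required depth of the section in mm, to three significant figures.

h = 113 mm

σ_allow = 242/4.7 = 51.49 MPa.
For a rectangular section σ = 6M/(bh²), so h² = 6M/(b σ_allow) = 6×7440000/(67.3×51.49) = 12880 mm².
h = 113.5 mm.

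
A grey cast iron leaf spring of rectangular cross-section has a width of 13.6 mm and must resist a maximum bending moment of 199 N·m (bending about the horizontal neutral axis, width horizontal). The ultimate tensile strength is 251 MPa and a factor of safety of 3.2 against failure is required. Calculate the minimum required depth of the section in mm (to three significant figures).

σ_allow = 251/3.2 = 78.44 MPa.
For a rectangular section σ = 6M/(bh²), so h² = 6M/(b σ_allow) = 6×199000/(13.6×78.44) = 1119 mm².
h = 33.46 mm.

h = 33.5 mm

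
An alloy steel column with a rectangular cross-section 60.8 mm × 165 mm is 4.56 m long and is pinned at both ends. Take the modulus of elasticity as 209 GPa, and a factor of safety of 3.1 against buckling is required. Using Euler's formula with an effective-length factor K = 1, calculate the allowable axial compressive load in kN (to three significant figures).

Buckling occurs about the weak axis: I_min = h·b³/12 = 165×60.8³/12 = 3.090×10^6 mm⁴ (b = 60.8 mm is the smaller dimension).
Effective length L_e = KL = 1×4.56 m = 4560 mm.
Euler critical load P_cr = π²EI/L_e² = π²×209000×3.090×10^6/4560² = 306600 N.
P_allow = P_cr/n = 306600/3.1 = 98890 N.

P_allow = 98.9 kN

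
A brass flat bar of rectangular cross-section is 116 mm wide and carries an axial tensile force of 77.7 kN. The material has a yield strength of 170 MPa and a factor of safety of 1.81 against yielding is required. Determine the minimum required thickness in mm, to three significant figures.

t = 7.13 mm

σ_allow = 170/1.81 = 93.92 MPa.
Required area A = F/σ_allow = 77700/93.92 = 827.3 mm².
t = A/w = 827.3/116 = 7.132 mm.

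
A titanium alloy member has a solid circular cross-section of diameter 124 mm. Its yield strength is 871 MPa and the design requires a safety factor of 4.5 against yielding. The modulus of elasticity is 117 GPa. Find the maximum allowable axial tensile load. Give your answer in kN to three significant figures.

F_allow = 2340 kN

σ_allow = 871/4.5 = 193.6 MPa.
A = πd²/4 = π×124²/4 = 12080 mm².
F_allow = σ_allow × A = 193.6×12080 = 2.337×10^6 N.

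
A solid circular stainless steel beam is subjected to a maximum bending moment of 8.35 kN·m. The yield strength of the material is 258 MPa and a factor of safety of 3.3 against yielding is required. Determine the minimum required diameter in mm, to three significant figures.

d = 103 mm

σ_allow = 258/3.3 = 78.18 MPa.
For a solid circular section σ = 32M/(πd³), so d³ = 32M/(π σ_allow) = 32×8350000/(π×78.18) = 1.088×10^6 mm³.
d = 102.8 mm.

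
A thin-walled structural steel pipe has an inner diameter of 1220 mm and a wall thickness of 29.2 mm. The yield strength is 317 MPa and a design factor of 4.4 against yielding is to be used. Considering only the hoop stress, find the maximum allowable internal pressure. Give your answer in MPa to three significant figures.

σ_allow = 317/4.4 = 72.05 MPa.
σ_h = pD/(2t) → p_allow = 2σ_allow t/D = 2×72.05×29.2/1220 = 3.449 MPa.

p_allow = 3.45 MPa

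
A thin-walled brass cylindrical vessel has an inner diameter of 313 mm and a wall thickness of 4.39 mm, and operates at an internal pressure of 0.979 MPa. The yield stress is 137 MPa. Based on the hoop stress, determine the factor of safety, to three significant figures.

σ_h = pD/(2t) = 0.979×313/(2×4.39) = 34.90 MPa.
n = 137/34.90 = 3.925.

n = 3.93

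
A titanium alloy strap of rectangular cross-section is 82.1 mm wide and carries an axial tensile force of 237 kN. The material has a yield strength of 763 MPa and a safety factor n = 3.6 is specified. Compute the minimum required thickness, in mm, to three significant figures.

σ_allow = 763/3.6 = 211.9 MPa.
Required area A = F/σ_allow = 237000/211.9 = 1118 mm².
t = A/w = 1118/82.1 = 13.62 mm.

t = 13.6 mm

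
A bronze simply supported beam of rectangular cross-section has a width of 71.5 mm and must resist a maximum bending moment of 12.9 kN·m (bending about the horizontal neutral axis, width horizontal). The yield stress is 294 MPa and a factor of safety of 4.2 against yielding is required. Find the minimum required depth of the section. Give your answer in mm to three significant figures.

σ_allow = 294/4.2 = 70.00 MPa.
For a rectangular section σ = 6M/(bh²), so h² = 6M/(b σ_allow) = 6×1.2900×10^7/(71.5×70.00) = 15460 mm².
h = 124.4 mm.

h = 124 mm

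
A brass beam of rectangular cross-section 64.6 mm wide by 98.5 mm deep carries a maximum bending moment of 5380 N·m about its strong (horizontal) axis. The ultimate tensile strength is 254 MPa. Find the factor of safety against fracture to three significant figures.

Section modulus S = bh²/6 = 64.6×98.5²/6 = 104500 mm³.
σ = M/S = 5380000/104500 = 51.50 MPa.
n = 254/51.50 = 4.932.

n = 4.93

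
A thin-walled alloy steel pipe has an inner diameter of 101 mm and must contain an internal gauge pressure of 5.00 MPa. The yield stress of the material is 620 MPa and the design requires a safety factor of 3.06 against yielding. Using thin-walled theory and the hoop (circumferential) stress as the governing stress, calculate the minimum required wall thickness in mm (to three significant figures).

t = 1.25 mm

σ_allow = 620/3.06 = 202.6 MPa.
Hoop stress σ_h = pD/(2t), so t = pD/(2σ_allow) = 5.00×101/(2×202.6) = 1.246 mm.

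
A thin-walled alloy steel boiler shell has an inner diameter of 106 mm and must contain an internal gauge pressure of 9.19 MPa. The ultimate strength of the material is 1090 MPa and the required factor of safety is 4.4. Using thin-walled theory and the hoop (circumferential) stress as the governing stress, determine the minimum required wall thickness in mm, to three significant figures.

σ_allow = 1090/4.4 = 247.7 MPa.
Hoop stress σ_h = pD/(2t), so t = pD/(2σ_allow) = 9.19×106/(2×247.7) = 1.966 mm.

t = 1.97 mm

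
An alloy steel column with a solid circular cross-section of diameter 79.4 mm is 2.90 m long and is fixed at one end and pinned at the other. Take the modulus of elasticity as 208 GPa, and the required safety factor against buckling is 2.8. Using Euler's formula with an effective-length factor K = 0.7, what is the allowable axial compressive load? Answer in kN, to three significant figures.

I = πd⁴/64 = π×79.4⁴/64 = 1.951×10^6 mm⁴.
Effective length L_e = KL = 0.7×2.90 m = 2030 mm.
Euler critical load P_cr = π²EI/L_e² = π²×208000×1.951×10^6/2030² = 971900 N.
P_allow = P_cr/n = 971900/2.8 = 347100 N.

P_allow = 347 kN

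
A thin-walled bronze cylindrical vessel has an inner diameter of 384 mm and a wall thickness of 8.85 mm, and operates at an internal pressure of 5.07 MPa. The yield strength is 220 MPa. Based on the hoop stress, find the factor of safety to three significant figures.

σ_h = pD/(2t) = 5.07×384/(2×8.85) = 110.0 MPa.
n = 220/110.0 = 2.000.

n = 2.00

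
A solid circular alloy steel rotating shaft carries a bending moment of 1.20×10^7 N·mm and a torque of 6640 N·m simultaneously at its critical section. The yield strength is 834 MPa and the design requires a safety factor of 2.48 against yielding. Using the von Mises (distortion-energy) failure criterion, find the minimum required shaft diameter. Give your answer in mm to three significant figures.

d = 73.9 mm

σ_allow = σ_y/n = 834/2.48 = 336.3 MPa.
For a solid shaft σ_b = 32M/(πd³) and τ = 16T/(πd³), so the von Mises stress is σ' = (16/πd³)·√(4M²+3T²).
√(4M²+3T²) = √(4×(1.200×10^7)² + 3×(6.640×10^6)²) = 2.661×10^7 N·mm.
d³ = 16×2.661×10^7/(π×336.3) = 403000 mm³.
d = 73.87 mm.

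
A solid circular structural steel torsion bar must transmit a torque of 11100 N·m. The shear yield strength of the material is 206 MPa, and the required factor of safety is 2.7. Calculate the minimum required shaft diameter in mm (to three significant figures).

d = 90.5 mm

Allowable shear stress τ_allow = 206/2.7 = 76.30 MPa.
For a solid shaft τ = 16T/(πd³), so d³ = 16T/(π τ_allow) = 16×1.1100×10^7/(π×76.30) = 741000 mm³.
d = (741000)^(1/3) = 90.49 mm.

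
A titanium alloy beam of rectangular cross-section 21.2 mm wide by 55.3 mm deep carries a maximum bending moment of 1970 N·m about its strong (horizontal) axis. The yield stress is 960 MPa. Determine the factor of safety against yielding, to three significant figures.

Section modulus S = bh²/6 = 21.2×55.3²/6 = 10810 mm³.
σ = M/S = 1970000/10810 = 182.3 MPa.
n = 960/182.3 = 5.266.

n = 5.27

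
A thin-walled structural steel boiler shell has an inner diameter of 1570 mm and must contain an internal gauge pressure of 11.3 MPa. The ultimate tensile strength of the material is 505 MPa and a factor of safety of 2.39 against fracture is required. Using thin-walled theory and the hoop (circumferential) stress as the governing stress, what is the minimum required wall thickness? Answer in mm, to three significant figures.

σ_allow = 505/2.39 = 211.3 MPa.
Hoop stress σ_h = pD/(2t), so t = pD/(2σ_allow) = 11.3×1570/(2×211.3) = 41.98 mm.

t = 42.0 mm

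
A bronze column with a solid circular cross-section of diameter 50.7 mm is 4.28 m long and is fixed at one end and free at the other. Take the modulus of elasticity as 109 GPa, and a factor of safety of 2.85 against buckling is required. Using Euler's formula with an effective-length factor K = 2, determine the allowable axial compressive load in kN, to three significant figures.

I = πd⁴/64 = π×50.7⁴/64 = 324300 mm⁴.
Effective length L_e = KL = 2×4.28 m = 8560 mm.
Euler critical load P_cr = π²EI/L_e² = π²×109000×324300/8560² = 4762 N.
P_allow = P_cr/n = 4762/2.85 = 1671 N.

P_allow = 1.67 kN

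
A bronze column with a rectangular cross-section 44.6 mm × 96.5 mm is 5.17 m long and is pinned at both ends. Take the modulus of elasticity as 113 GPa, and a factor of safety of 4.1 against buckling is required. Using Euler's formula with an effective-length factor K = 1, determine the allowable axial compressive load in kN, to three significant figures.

Buckling occurs about the weak axis: I_min = h·b³/12 = 96.5×44.6³/12 = 713400 mm⁴ (b = 44.6 mm is the smaller dimension).
Effective length L_e = KL = 1×5.17 m = 5170 mm.
Euler critical load P_cr = π²EI/L_e² = π²×113000×713400/5170² = 29770 N.
P_allow = P_cr/n = 29770/4.1 = 7260 N.

P_allow = 7.26 kN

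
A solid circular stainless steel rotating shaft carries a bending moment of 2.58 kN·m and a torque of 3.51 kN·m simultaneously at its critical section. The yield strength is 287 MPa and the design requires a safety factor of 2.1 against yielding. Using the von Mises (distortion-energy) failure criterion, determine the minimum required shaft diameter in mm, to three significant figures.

σ_allow = σ_y/n = 287/2.1 = 136.7 MPa.
For a solid shaft σ_b = 32M/(πd³) and τ = 16T/(πd³), so the von Mises stress is σ' = (16/πd³)·√(4M²+3T²).
√(4M²+3T²) = √(4×(2.580×10^6)² + 3×(3.510×10^6)²) = 7.974×10^6 N·mm.
d³ = 16×7.974×10^6/(π×136.7) = 297200 mm³.
d = 66.73 mm.

d = 66.7 mm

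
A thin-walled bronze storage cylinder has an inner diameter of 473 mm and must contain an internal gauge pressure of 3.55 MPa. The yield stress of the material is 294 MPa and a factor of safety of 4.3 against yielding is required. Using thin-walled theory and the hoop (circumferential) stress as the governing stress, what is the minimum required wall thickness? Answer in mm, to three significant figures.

t = 12.3 mm

σ_allow = 294/4.3 = 68.37 MPa.
Hoop stress σ_h = pD/(2t), so t = pD/(2σ_allow) = 3.55×473/(2×68.37) = 12.28 mm.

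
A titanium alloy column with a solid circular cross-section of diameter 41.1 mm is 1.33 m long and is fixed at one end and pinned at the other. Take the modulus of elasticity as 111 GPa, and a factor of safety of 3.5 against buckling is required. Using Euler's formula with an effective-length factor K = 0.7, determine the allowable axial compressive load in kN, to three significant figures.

P_allow = 50.6 kN

I = πd⁴/64 = π×41.1⁴/64 = 140100 mm⁴.
Effective length L_e = KL = 0.7×1.33 m = 931.0 mm.
Euler critical load P_cr = π²EI/L_e² = π²×111000×140100/931.0² = 177000 N.
P_allow = P_cr/n = 177000/3.5 = 50580 N.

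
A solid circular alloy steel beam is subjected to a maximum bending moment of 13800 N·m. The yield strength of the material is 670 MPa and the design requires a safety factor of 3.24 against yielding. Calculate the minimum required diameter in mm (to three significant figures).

σ_allow = 670/3.24 = 206.8 MPa.
For a solid circular section σ = 32M/(πd³), so d³ = 32M/(π σ_allow) = 32×1.3800×10^7/(π×206.8) = 679800 mm³.
d = 87.93 mm.

d = 87.9 mm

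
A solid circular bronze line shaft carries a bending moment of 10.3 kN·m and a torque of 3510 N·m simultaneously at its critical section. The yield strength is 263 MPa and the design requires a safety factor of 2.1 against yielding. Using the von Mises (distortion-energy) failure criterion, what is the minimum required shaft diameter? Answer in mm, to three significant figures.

d = 95.6 mm

σ_allow = σ_y/n = 263/2.1 = 125.2 MPa.
For a solid shaft σ_b = 32M/(πd³) and τ = 16T/(πd³), so the von Mises stress is σ' = (16/πd³)·√(4M²+3T²).
√(4M²+3T²) = √(4×(1.030×10^7)² + 3×(3.510×10^6)²) = 2.148×10^7 N·mm.
d³ = 16×2.148×10^7/(π×125.2) = 873400 mm³.
d = 95.59 mm.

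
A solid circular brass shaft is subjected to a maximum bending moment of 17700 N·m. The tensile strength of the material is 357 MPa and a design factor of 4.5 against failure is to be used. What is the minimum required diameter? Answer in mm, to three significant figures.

d = 131 mm

σ_allow = 357/4.5 = 79.33 MPa.
For a solid circular section σ = 32M/(πd³), so d³ = 32M/(π σ_allow) = 32×1.7700×10^7/(π×79.33) = 2.273×10^6 mm³.
d = 131.5 mm.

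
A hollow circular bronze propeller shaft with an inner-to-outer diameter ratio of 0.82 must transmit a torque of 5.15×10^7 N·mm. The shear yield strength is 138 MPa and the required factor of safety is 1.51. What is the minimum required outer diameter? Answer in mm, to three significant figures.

d_o = 174 mm

τ_allow = 138/1.51 = 91.39 MPa.
For a hollow shaft τ = 16T/[πd_o³(1−k⁴)] with k = 0.82, so 1−k⁴ = 0.5479.
d_o³ = 16T/[π τ_allow (1−k⁴)] = 16×5.1500×10^7/(π×91.39×0.5479) = 5.238×10^6 mm³.
d_o = 173.7 mm.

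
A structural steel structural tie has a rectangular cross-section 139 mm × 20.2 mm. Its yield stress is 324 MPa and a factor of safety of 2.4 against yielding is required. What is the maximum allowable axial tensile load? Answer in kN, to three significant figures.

σ_allow = 324/2.4 = 135.0 MPa.
A = 139×20.2 = 2808 mm².
F_allow = σ_allow × A = 135.0×2808 = 379100 N.

F_allow = 379 kN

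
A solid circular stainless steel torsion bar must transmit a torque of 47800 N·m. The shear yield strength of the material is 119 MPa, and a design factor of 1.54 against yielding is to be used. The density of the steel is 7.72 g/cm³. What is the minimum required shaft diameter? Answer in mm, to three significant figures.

Allowable shear stress τ_allow = 119/1.54 = 77.27 MPa.
For a solid shaft τ = 16T/(πd³), so d³ = 16T/(π τ_allow) = 16×4.7800×10^7/(π×77.27) = 3.150×10^6 mm³.
d = (3.150×10^6)^(1/3) = 146.6 mm.

d = 147 mm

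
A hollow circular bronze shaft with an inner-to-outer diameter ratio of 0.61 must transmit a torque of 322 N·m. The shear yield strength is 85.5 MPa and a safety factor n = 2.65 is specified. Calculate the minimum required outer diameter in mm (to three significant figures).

τ_allow = 85.5/2.65 = 32.26 MPa.
For a hollow shaft τ = 16T/[πd_o³(1−k⁴)] with k = 0.61, so 1−k⁴ = 0.8615.
d_o³ = 16T/[π τ_allow (1−k⁴)] = 16×322000/(π×32.26×0.8615) = 59000 mm³.
d_o = 38.93 mm.

d_o = 38.9 mm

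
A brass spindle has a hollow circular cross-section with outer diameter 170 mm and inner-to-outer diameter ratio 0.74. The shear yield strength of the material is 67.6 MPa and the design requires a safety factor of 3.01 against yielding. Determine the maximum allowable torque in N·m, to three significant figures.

T_allow = 15200 N·m

τ_allow = 67.6/3.01 = 22.46 MPa.
For a hollow shaft T_allow = τ_allow·πd_o³(1−k⁴)/16 with 1−k⁴ = 0.7001, so πd_o³(1−k⁴)/16 = 675400 mm³.
T_allow = 22.46×675400 = 1.517×10^7 N·mm = 15170 N·m.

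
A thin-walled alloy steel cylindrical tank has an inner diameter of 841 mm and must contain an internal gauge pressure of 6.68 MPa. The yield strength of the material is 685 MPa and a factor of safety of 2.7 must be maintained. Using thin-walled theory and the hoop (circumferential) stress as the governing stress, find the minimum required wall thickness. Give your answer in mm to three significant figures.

σ_allow = 685/2.7 = 253.7 MPa.
Hoop stress σ_h = pD/(2t), so t = pD/(2σ_allow) = 6.68×841/(2×253.7) = 11.07 mm.

t = 11.1 mm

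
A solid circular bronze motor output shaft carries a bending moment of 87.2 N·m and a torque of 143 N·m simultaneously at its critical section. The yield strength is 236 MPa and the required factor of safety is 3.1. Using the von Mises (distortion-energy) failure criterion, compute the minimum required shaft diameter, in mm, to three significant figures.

σ_allow = σ_y/n = 236/3.1 = 76.13 MPa.
For a solid shaft σ_b = 32M/(πd³) and τ = 16T/(πd³), so the von Mises stress is σ' = (16/πd³)·√(4M²+3T²).
√(4M²+3T²) = √(4×(87200)² + 3×(143000)²) = 302900 N·mm.
d³ = 16×302900/(π×76.13) = 20270 mm³.
d = 27.26 mm.

d = 27.3 mm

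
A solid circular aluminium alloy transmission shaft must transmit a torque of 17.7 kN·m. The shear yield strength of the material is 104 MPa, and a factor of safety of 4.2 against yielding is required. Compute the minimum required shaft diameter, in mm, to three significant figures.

d = 154 mm

Allowable shear stress τ_allow = 104/4.2 = 24.76 MPa.
For a solid shaft τ = 16T/(πd³), so d³ = 16T/(π τ_allow) = 16×1.7700×10^7/(π×24.76) = 3.640×10^6 mm³.
d = (3.640×10^6)^(1/3) = 153.8 mm.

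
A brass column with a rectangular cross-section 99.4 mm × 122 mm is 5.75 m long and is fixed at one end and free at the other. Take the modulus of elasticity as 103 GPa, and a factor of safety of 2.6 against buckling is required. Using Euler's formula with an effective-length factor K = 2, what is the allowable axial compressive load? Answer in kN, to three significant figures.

P_allow = 29.5 kN

Buckling occurs about the weak axis: I_min = h·b³/12 = 122×99.4³/12 = 9.985×10^6 mm⁴ (b = 99.4 mm is the smaller dimension).
Effective length L_e = KL = 2×5.75 m = 11500 mm.
Euler critical load P_cr = π²EI/L_e² = π²×103000×9.985×10^6/11500² = 76750 N.
P_allow = P_cr/n = 76750/2.6 = 29520 N.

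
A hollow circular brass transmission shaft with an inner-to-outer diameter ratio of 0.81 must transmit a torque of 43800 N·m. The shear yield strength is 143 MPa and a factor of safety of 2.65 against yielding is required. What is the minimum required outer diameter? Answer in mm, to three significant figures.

τ_allow = 143/2.65 = 53.96 MPa.
For a hollow shaft τ = 16T/[πd_o³(1−k⁴)] with k = 0.81, so 1−k⁴ = 0.5695.
d_o³ = 16T/[π τ_allow (1−k⁴)] = 16×4.3800×10^7/(π×53.96×0.5695) = 7.258×10^6 mm³.
d_o = 193.6 mm.

d_o = 194 mm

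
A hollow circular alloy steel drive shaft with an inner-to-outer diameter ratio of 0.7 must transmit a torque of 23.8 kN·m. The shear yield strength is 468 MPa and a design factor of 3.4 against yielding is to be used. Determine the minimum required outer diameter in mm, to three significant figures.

τ_allow = 468/3.4 = 137.6 MPa.
For a hollow shaft τ = 16T/[πd_o³(1−k⁴)] with k = 0.7, so 1−k⁴ = 0.7599.
d_o³ = 16T/[π τ_allow (1−k⁴)] = 16×2.3800×10^7/(π×137.6×0.7599) = 1.159×10^6 mm³.
d_o = 105.0 mm.

d_o = 105 mm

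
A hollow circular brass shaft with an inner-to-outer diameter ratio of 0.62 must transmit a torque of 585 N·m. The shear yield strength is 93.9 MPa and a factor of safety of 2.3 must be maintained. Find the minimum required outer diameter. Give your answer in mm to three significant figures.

τ_allow = 93.9/2.3 = 40.83 MPa.
For a hollow shaft τ = 16T/[πd_o³(1−k⁴)] with k = 0.62, so 1−k⁴ = 0.8522.
d_o³ = 16T/[π τ_allow (1−k⁴)] = 16×585000/(π×40.83×0.8522) = 85630 mm³.
d_o = 44.08 mm.

d_o = 44.1 mm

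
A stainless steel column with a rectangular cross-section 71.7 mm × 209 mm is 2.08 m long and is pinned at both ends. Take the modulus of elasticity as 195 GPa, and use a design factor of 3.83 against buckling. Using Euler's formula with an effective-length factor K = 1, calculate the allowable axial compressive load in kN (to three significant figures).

Buckling occurs about the weak axis: I_min = h·b³/12 = 209×71.7³/12 = 6.420×10^6 mm⁴ (b = 71.7 mm is the smaller dimension).
Effective length L_e = KL = 1×2.08 m = 2080 mm.
Euler critical load P_cr = π²EI/L_e² = π²×195000×6.420×10^6/2080² = 2.856×10^6 N.
P_allow = P_cr/n = 2.856×10^6/3.83 = 745600 N.

P_allow = 746 kN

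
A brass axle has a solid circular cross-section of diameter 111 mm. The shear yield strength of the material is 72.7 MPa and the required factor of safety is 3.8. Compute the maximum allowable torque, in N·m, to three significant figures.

τ_allow = 72.7/3.8 = 19.13 MPa.
For a solid shaft T_allow = τ_allow·πd³/16; πd³/16 = π×111³/16 = 268500 mm³.
T_allow = 19.13×268500 = 5.137×10^6 N·mm = 5137 N·m.

T_allow = 5140 N·m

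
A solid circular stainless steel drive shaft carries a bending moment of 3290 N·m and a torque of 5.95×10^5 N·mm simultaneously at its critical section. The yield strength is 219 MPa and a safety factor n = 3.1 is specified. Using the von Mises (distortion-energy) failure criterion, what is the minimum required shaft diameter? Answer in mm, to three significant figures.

d = 78.3 mm

σ_allow = σ_y/n = 219/3.1 = 70.65 MPa.
For a solid shaft σ_b = 32M/(πd³) and τ = 16T/(πd³), so the von Mises stress is σ' = (16/πd³)·√(4M²+3T²).
√(4M²+3T²) = √(4×(3.290×10^6)² + 3×(595000)²) = 6.660×10^6 N·mm.
d³ = 16×6.660×10^6/(π×70.65) = 480100 mm³.
d = 78.31 mm.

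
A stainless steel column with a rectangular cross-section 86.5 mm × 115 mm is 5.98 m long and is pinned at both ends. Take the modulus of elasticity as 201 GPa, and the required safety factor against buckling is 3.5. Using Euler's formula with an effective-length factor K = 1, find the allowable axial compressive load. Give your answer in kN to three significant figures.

Buckling occurs about the weak axis: I_min = h·b³/12 = 115×86.5³/12 = 6.202×10^6 mm⁴ (b = 86.5 mm is the smaller dimension).
Effective length L_e = KL = 1×5.98 m = 5980 mm.
Euler critical load P_cr = π²EI/L_e² = π²×201000×6.202×10^6/5980² = 344100 N.
P_allow = P_cr/n = 344100/3.5 = 98310 N.

P_allow = 98.3 kN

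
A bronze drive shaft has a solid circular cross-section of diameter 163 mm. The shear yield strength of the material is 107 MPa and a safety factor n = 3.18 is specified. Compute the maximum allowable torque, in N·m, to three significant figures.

τ_allow = 107/3.18 = 33.65 MPa.
For a solid shaft T_allow = τ_allow·πd³/16; πd³/16 = π×163³/16 = 850300 mm³.
T_allow = 33.65×850300 = 2.861×10^7 N·mm = 28610 N·m.

T_allow = 28600 N·m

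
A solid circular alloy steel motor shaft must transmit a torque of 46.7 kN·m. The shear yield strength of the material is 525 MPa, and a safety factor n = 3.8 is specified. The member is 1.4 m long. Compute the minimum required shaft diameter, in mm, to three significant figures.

d = 120 mm

Allowable shear stress τ_allow = 525/3.8 = 138.2 MPa.
For a solid shaft τ = 16T/(πd³), so d³ = 16T/(π τ_allow) = 16×4.6700×10^7/(π×138.2) = 1.722×10^6 mm³.
d = (1.722×10^6)^(1/3) = 119.8 mm.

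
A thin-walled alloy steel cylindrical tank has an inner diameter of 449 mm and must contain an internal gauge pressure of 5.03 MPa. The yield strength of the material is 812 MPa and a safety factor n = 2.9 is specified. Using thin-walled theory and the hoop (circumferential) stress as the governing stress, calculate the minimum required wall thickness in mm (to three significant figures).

σ_allow = 812/2.9 = 280.0 MPa.
Hoop stress σ_h = pD/(2t), so t = pD/(2σ_allow) = 5.03×449/(2×280.0) = 4.033 mm.

t = 4.03 mm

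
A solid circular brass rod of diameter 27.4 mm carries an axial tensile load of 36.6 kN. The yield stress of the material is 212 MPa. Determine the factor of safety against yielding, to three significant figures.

n = 3.42

A = πd²/4 = 589.6 mm².
σ = F/A = 36600/589.6 = 62.07 MPa.
n = 212/62.07 = 3.415.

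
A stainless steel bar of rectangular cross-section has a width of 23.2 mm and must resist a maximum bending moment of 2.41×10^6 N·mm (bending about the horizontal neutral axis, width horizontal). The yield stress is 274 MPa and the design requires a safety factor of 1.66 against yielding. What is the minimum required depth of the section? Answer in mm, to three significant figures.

h = 61.4 mm

σ_allow = 274/1.66 = 165.1 MPa.
For a rectangular section σ = 6M/(bh²), so h² = 6M/(b σ_allow) = 6×2410000/(23.2×165.1) = 3776 mm².
h = 61.45 mm.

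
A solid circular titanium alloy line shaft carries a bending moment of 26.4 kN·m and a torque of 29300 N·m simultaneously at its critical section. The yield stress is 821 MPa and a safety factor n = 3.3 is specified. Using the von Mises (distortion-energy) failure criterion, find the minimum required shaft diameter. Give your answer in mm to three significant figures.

d = 114 mm

σ_allow = σ_y/n = 821/3.3 = 248.8 MPa.
For a solid shaft σ_b = 32M/(πd³) and τ = 16T/(πd³), so the von Mises stress is σ' = (16/πd³)·√(4M²+3T²).
√(4M²+3T²) = √(4×(2.640×10^7)² + 3×(2.930×10^7)²) = 7.323×10^7 N·mm.
d³ = 16×7.323×10^7/(π×248.8) = 1.499×10^6 mm³.
d = 114.5 mm.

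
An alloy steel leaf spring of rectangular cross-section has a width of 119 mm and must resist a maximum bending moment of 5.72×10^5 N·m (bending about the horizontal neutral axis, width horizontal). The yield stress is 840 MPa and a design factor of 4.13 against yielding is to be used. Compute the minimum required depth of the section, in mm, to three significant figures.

σ_allow = 840/4.13 = 203.4 MPa.
For a rectangular section σ = 6M/(bh²), so h² = 6M/(b σ_allow) = 6×5.7200×10^8/(119×203.4) = 141800 mm².
h = 376.6 mm.

h = 377 mm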